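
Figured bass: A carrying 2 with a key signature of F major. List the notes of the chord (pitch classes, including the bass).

The written figures 2 are shorthand for 6/4/2: the 6/4 are implied.
A second above A in this key is Bb.
A fourth above A in this key is D.
A sixth above A in this key is F.
Together with the bass A, this spells Bb major seventh in third inversion.

A, Bb, D, F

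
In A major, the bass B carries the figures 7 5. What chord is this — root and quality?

B minor seventh

The figures 7 5 indicate a seventh chord in root position.
In root position the bass is the root, so the root is B.
The chord tones are B, D, F#, A, giving B minor seventh.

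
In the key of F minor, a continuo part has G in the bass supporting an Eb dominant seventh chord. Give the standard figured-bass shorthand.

6/5

G is the third of Eb dominant seventh, so the chord is in first inversion.
A seventh chord in first inversion is figured 6/5/3, conventionally abbreviated 6/5.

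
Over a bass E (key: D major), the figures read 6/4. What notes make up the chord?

A fourth above E in this key is A.
A sixth above E in this key is C#.
Together with the bass E, this spells A major in second inversion.

E, A, C#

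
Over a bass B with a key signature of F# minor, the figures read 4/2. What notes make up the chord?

The written figures 4/2 are shorthand for 6/4/2: the 6 is implied.
A second above B in this key is C#.
A fourth above B in this key is E.
A sixth above B in this key is G#.
Together with the bass B, this spells C# minor seventh in third inversion.

B, C#, E, G#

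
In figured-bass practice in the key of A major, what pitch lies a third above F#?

A

Counting 2 letter steps above F# lands on A; in A major, that letter is A.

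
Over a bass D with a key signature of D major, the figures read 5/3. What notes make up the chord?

A third above D in this key is F#.
A fifth above D in this key is A.
Together with the bass D, this spells D major in root position.

D, F#, A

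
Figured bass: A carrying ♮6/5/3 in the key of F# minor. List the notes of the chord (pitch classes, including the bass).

A, C#, E, F

A third above A in this key is C#.
A fifth above A in this key is E.
A sixth above A in this key is F#, made natural (F) by the ♮ figure.
Together with the bass A, this spells F augmented major seventh in first inversion.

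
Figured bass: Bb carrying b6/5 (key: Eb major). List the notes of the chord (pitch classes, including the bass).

The written figures b6/5 are shorthand for 6/5/3: the 3 is implied.
A third above Bb in this key is D.
A fifth above Bb in this key is F.
A sixth above Bb in this key is G, lowered to Gb by the flat.
Together with the bass Bb, this spells Gb augmented major seventh in first inversion.

Bb, D, F, Gb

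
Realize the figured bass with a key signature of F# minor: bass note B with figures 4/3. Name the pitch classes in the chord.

The written figures 4/3 are shorthand for 6/4/3: the 6 is implied.
A third above B in this key is D.
A fourth above B in this key is E.
A sixth above B in this key is G#.
Together with the bass B, this spells E dominant seventh in second inversion.

B, D, E, G#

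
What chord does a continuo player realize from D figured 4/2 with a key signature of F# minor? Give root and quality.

The figures 4/2 indicate a seventh chord in third inversion.
In third inversion the root lies a second above the bass: a second above D in F# minor is E.
The chord tones are D, E, G#, B, giving E dominant seventh.

E dominant seventh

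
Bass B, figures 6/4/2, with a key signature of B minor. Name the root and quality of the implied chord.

C# half-diminished seventh

The figures 6/4/2 indicate a seventh chord in third inversion.
In third inversion the root lies a second above the bass: a second above B in B minor is C#.
The chord tones are B, C#, E, G, giving C# half-diminished seventh.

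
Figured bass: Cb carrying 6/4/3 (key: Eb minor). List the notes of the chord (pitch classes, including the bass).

A third above Cb in this key is Eb.
A fourth above Cb in this key is F.
A sixth above Cb in this key is Ab.
Together with the bass Cb, this spells F half-diminished seventh in second inversion.

Cb, Eb, F, Ab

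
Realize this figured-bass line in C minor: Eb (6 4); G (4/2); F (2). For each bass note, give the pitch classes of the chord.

Eb, Ab, C | G, Ab, C, Eb | F, G, Bb, D

Eb (6/4): Eb, Ab, C.
G (6/4/2): G, Ab, C, Eb.
F (6/4/2): F, G, Bb, D.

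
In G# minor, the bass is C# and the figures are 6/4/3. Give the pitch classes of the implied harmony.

C#, E, F#, A#

A third above C# in this key is E.
A fourth above C# in this key is F#.
A sixth above C# in this key is A#.
Together with the bass C#, this spells F# dominant seventh in second inversion.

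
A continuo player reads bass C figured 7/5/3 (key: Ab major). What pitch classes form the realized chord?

C, Eb, G, Bb

A third above C in this key is Eb.
A fifth above C in this key is G.
A seventh above C in this key is Bb.
Together with the bass C, this spells C minor seventh in root position.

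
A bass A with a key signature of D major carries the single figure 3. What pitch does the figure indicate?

Counting 2 letter steps above A lands on C; in D major, that letter is C#.

C#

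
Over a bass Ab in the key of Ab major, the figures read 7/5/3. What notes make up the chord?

A third above Ab in this key is C.
A fifth above Ab in this key is Eb.
A seventh above Ab in this key is G.
Together with the bass Ab, this spells Ab major seventh in root position.

Ab, C, Eb, G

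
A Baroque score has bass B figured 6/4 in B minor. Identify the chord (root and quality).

The figures 6/4 indicate a triad in second inversion.
In second inversion the root lies a fourth above the bass: a fourth above B in B minor is E.
The chord tones are B, E, G, giving E minor.

E minor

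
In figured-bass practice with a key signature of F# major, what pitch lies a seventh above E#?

Counting 6 letter steps above E# lands on D; in F# major, that letter is D#.

D#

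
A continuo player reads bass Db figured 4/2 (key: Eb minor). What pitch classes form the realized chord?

The written figures 4/2 are shorthand for 6/4/2: the 6 is implied.
A second above Db in this key is Eb.
A fourth above Db in this key is Gb.
A sixth above Db in this key is Bb.
Together with the bass Db, this spells Eb minor seventh in third inversion.

Db, Eb, Gb, Bb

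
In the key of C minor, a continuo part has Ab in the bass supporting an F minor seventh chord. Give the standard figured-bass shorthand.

Ab is the third of F minor seventh, so the chord is in first inversion.
A seventh chord in first inversion is figured 6/5/3, conventionally abbreviated 6/5.

6/5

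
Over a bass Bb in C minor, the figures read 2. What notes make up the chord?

Bb, C, Eb, G

The written figures 2 are shorthand for 6/4/2: the 6/4 are implied.
A second above Bb in this key is C.
A fourth above Bb in this key is Eb.
A sixth above Bb in this key is G.
Together with the bass Bb, this spells C minor seventh in third inversion.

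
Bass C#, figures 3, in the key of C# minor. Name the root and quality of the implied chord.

The figures 3 indicate a triad in root position.
In root position the bass is the root, so the root is C#.
The chord tones are C#, E, G#, giving C# minor.

C# minor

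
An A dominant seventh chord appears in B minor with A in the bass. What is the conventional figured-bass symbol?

A is the root of A dominant seventh, so the chord is in root position.
A seventh chord in root position is figured 7/5/3, conventionally abbreviated 7.

7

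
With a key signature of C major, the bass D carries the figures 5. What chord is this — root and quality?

The figures 5 indicate a triad in root position.
In root position the bass is the root, so the root is D.
The chord tones are D, F, A, giving D minor.

D minor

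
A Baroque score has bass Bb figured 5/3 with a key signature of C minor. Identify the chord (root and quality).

Bb major

The figures 5/3 indicate a triad in root position.
In root position the bass is the root, so the root is Bb.
The chord tones are Bb, D, F, giving Bb major.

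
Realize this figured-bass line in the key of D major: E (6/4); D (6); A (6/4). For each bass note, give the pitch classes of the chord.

E, A, C# | D, F#, B | A, D, F#

E (6/4): E, A, C#.
D (6/3): D, F#, B.
A (6/4): A, D, F#.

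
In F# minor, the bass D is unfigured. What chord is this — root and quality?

An unfigured bass indicates a triad in root position.
In root position the bass is the root, so the root is D.
The chord tones are D, F#, A, giving D major.

D major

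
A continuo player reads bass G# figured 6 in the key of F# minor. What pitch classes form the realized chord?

G#, B, E

The written figures 6 are shorthand for 6/3: the 3 is implied.
A third above G# in this key is B.
A sixth above G# in this key is E.
Together with the bass G#, this spells E major in first inversion.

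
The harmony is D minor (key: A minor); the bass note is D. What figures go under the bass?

D is the root of D minor, so the chord is in root position.
A triad in root position is figured 5/3, conventionally abbreviated (no figures — root-position triad).

no figures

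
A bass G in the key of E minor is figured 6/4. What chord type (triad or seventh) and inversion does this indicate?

triad, second inversion

Intervals of 6/4 above the bass form a triad; the bass is the fifth, so this is second inversion.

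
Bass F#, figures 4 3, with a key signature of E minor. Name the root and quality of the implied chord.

B minor seventh

The figures 4 3 indicate a seventh chord in second inversion.
In second inversion the root lies a fourth above the bass: a fourth above F# in E minor is B.
The chord tones are F#, A, B, D, giving B minor seventh.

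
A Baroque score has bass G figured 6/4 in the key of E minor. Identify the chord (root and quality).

The figures 6/4 indicate a triad in second inversion.
In second inversion the root lies a fourth above the bass: a fourth above G in E minor is C.
The chord tones are G, C, E, giving C major.

C major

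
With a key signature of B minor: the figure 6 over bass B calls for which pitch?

G

Counting 5 letter steps above B lands on G; in B minor, that letter is G.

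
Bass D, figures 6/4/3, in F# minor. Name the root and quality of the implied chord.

The figures 6/4/3 indicate a seventh chord in second inversion.
In second inversion the root lies a fourth above the bass: a fourth above D in F# minor is G#.
The chord tones are D, F#, G#, B, giving G# half-diminished seventh.

G# half-diminished seventh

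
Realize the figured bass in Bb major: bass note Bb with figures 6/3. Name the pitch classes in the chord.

A third above Bb in this key is D.
A sixth above Bb in this key is G.
Together with the bass Bb, this spells G minor in first inversion.

Bb, D, G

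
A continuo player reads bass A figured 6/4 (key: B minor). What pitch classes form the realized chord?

A, D, F#

A fourth above A in this key is D.
A sixth above A in this key is F#.
Together with the bass A, this spells D major in second inversion.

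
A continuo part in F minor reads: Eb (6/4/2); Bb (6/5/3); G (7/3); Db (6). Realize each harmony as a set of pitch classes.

Eb (6/4/2): Eb, F, Ab, C.
Bb (6/5/3): Bb, Db, F, G.
G (7/5/3): G, Bb, Db, F.
Db (6/3): Db, F, Bb.

Eb, F, Ab, C | Bb, Db, F, G | G, Bb, Db, F | Db, F, Bb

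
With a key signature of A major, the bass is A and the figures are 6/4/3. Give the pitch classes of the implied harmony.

A third above A in this key is C#.
A fourth above A in this key is D.
A sixth above A in this key is F#.
Together with the bass A, this spells D major seventh in second inversion.

A, C#, D, F#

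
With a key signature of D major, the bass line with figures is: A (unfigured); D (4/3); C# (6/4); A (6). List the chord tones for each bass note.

A (5/3): A, C#, E.
D (6/4/3): D, F#, G, B.
C# (6/4): C#, F#, A.
A (6/3): A, C#, F#.

A, C#, E | D, F#, G, B | C#, F#, A | A, C#, F#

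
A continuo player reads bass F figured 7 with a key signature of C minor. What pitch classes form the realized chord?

The written figures 7 are shorthand for 7/5/3: the 5/3 are implied.
A third above F in this key is Ab.
A fifth above F in this key is C.
A seventh above F in this key is Eb.
Together with the bass F, this spells F minor seventh in root position.

F, Ab, C, Eb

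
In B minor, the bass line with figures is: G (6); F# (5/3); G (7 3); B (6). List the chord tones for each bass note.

G, B, E | F#, A, C# | G, B, D, F# | B, D, G

G (6/3): G, B, E.
F# (5/3): F#, A, C#.
G (7/5/3): G, B, D, F#.
B (6/3): B, D, G.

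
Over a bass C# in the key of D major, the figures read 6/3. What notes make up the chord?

A third above C# in this key is E.
A sixth above C# in this key is A.
Together with the bass C#, this spells A major in first inversion.

C#, E, A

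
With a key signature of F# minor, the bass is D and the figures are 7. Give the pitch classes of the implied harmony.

The written figures 7 are shorthand for 7/5/3: the 5/3 are implied.
A third above D in this key is F#.
A fifth above D in this key is A.
A seventh above D in this key is C#.
Together with the bass D, this spells D major seventh in root position.

D, F#, A, C#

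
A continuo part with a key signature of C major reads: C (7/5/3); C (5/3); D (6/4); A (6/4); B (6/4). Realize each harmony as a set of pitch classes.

C, E, G, B | C, E, G | D, G, B | A, D, F | B, E, G

C (7/5/3): C, E, G, B.
C (5/3): C, E, G.
D (6/4): D, G, B.
A (6/4): A, D, F.
B (6/4): B, E, G.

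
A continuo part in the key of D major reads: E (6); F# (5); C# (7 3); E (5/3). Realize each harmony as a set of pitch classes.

E, G, C# | F#, A, C# | C#, E, G, B | E, G, B

E (6/3): E, G, C#.
F# (5/3): F#, A, C#.
C# (7/5/3): C#, E, G, B.
E (5/3): E, G, B.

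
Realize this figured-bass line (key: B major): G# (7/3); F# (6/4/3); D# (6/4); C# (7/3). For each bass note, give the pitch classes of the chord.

G# (7/5/3): G#, B, D#, F#.
F# (6/4/3): F#, A#, B, D#.
D# (6/4): D#, G#, B.
C# (7/5/3): C#, E, G#, B.

G#, B, D#, F# | F#, A#, B, D# | D#, G#, B | C#, E, G#, B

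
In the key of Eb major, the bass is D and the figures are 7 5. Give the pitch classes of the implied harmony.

D, F, Ab, C

The written figures 7 5 are shorthand for 7/5/3: the 3 is implied.
A third above D in this key is F.
A fifth above D in this key is Ab.
A seventh above D in this key is C.
Together with the bass D, this spells D half-diminished seventh in root position.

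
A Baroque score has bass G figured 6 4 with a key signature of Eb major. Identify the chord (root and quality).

The figures 6 4 indicate a triad in second inversion.
In second inversion the root lies a fourth above the bass: a fourth above G in Eb major is C.
The chord tones are G, C, Eb, giving C minor.

C minor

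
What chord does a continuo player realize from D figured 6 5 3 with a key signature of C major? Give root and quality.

B half-diminished seventh

The figures 6 5 3 indicate a seventh chord in first inversion.
In first inversion the root lies a sixth above the bass: a sixth above D in C major is B.
The chord tones are D, F, A, B, giving B half-diminished seventh.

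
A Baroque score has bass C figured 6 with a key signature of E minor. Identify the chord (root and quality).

The figures 6 indicate a triad in first inversion.
In first inversion the root lies a sixth above the bass: a sixth above C in E minor is A.
The chord tones are C, E, A, giving A minor.

A minor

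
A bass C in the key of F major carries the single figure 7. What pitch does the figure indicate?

Counting 6 letter steps above C lands on B; in F major, that letter is Bb.

Bb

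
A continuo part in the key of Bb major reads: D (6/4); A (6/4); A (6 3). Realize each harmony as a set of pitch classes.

D (6/4): D, G, Bb.
A (6/4): A, D, F.
A (6/3): A, C, F.

D, G, Bb | A, D, F | A, C, F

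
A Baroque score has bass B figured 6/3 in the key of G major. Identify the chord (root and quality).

G major

The figures 6/3 indicate a triad in first inversion.
In first inversion the root lies a sixth above the bass: a sixth above B in G major is G.
The chord tones are B, D, G, giving G major.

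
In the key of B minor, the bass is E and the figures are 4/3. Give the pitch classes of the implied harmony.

E, G, A, C#

The written figures 4/3 are shorthand for 6/4/3: the 6 is implied.
A third above E in this key is G.
A fourth above E in this key is A.
A sixth above E in this key is C#.
Together with the bass E, this spells A dominant seventh in second inversion.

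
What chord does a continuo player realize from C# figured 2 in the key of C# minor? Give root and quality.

D# half-diminished seventh

The figures 2 indicate a seventh chord in third inversion.
In third inversion the root lies a second above the bass: a second above C# in C# minor is D#.
The chord tones are C#, D#, F#, A, giving D# half-diminished seventh.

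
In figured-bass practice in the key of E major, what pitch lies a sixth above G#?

E

Counting 5 letter steps above G# lands on E; in E major, that letter is E.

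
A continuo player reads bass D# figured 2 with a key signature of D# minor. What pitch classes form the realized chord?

The written figures 2 are shorthand for 6/4/2: the 6/4 are implied.
A second above D# in this key is E#.
A fourth above D# in this key is G#.
A sixth above D# in this key is B.
Together with the bass D#, this spells E# half-diminished seventh in third inversion.

D#, E#, G#, B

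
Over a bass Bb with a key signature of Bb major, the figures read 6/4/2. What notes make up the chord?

A second above Bb in this key is C.
A fourth above Bb in this key is Eb.
A sixth above Bb in this key is G.
Together with the bass Bb, this spells C minor seventh in third inversion.

Bb, C, Eb, G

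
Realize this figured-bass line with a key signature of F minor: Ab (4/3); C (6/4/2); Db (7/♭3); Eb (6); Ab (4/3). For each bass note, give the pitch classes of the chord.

Ab (6/4/3): Ab, C, Db, F.
C (6/4/2): C, Db, F, Ab.
Db (7/5/b3): Db, Fb, Ab, C.
Eb (6/3): Eb, G, C.
Ab (6/4/3): Ab, C, Db, F.

Ab, C, Db, F | C, Db, F, Ab | Db, Fb, Ab, C | Eb, G, C | Ab, C, Db, F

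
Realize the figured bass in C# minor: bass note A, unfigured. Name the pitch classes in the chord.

A, C#, E

An unfigured bass implies 5/3.
A third above A in this key is C#.
A fifth above A in this key is E.
Together with the bass A, this spells A major in root position.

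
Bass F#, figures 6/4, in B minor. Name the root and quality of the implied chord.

The figures 6/4 indicate a triad in second inversion.
In second inversion the root lies a fourth above the bass: a fourth above F# in B minor is B.
The chord tones are F#, B, D, giving B minor.

B minor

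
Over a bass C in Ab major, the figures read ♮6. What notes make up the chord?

The written figures ♮6 are shorthand for 6/3: the 3 is implied.
A third above C in this key is Eb.
A sixth above C in this key is Ab, made natural (A) by the ♮ figure.
Together with the bass C, this spells A diminished in first inversion.

C, Eb, A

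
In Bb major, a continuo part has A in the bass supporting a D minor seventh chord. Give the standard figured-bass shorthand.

4/3

A is the fifth of D minor seventh, so the chord is in second inversion.
A seventh chord in second inversion is figured 6/4/3, conventionally abbreviated 4/3.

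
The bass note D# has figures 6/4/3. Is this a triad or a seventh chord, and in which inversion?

seventh chord, second inversion

Intervals of 6/4/3 above the bass form a seventh chord; the bass is the fifth, so this is second inversion.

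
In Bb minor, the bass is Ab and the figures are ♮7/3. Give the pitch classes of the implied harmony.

Ab, C, Eb, G

The written figures ♮7/3 are shorthand for 7/5/3: the 5 is implied.
A third above Ab in this key is C.
A fifth above Ab in this key is Eb.
A seventh above Ab in this key is Gb, made natural (G) by the ♮ figure.
Together with the bass Ab, this spells Ab major seventh in root position.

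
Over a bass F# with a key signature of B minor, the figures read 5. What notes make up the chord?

F#, A, C#

The written figures 5 are shorthand for 5/3: the 3 is implied.
A third above F# in this key is A.
A fifth above F# in this key is C#.
Together with the bass F#, this spells F# minor in root position.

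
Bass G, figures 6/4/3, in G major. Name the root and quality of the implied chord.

The figures 6/4/3 indicate a seventh chord in second inversion.
In second inversion the root lies a fourth above the bass: a fourth above G in G major is C.
The chord tones are G, B, C, E, giving C major seventh.

C major seventh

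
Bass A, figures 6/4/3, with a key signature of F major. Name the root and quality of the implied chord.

The figures 6/4/3 indicate a seventh chord in second inversion.
In second inversion the root lies a fourth above the bass: a fourth above A in F major is D.
The chord tones are A, C, D, F, giving D minor seventh.

D minor seventh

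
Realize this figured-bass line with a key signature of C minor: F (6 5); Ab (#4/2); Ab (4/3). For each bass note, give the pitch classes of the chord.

F, Ab, C, D | Ab, Bb, D#, F | Ab, C, D, F

F (6/5/3): F, Ab, C, D.
Ab (6/#4/2): Ab, Bb, D#, F.
Ab (6/4/3): Ab, C, D, F.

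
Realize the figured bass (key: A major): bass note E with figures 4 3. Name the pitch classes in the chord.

E, G#, A, C#

The written figures 4 3 are shorthand for 6/4/3: the 6 is implied.
A third above E in this key is G#.
A fourth above E in this key is A.
A sixth above E in this key is C#.
Together with the bass E, this spells A major seventh in second inversion.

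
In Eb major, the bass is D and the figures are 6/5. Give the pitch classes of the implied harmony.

The written figures 6/5 are shorthand for 6/5/3: the 3 is implied.
A third above D in this key is F.
A fifth above D in this key is Ab.
A sixth above D in this key is Bb.
Together with the bass D, this spells Bb dominant seventh in first inversion.

D, F, Ab, Bb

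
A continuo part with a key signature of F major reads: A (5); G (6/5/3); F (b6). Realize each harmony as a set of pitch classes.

A, C, E | G, Bb, D, E | F, A, Db

A (5/3): A, C, E.
G (6/5/3): G, Bb, D, E.
F (b6/3): F, A, Db.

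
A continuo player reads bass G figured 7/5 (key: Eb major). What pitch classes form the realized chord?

The written figures 7/5 are shorthand for 7/5/3: the 3 is implied.
A third above G in this key is Bb.
A fifth above G in this key is D.
A seventh above G in this key is F.
Together with the bass G, this spells G minor seventh in root position.

G, Bb, D, F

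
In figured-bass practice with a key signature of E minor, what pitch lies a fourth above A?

Counting 3 letter steps above A lands on D; in E minor, that letter is D.

D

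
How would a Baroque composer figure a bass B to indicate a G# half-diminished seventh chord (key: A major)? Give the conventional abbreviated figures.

B is the third of G# half-diminished seventh, so the chord is in first inversion.
A seventh chord in first inversion is figured 6/5/3, conventionally abbreviated 6/5.

6/5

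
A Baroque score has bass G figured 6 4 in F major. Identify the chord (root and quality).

C major

The figures 6 4 indicate a triad in second inversion.
In second inversion the root lies a fourth above the bass: a fourth above G in F major is C.
The chord tones are G, C, E, giving C major.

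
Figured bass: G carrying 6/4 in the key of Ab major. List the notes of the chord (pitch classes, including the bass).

G, C, Eb

A fourth above G in this key is C.
A sixth above G in this key is Eb.
Together with the bass G, this spells C minor in second inversion.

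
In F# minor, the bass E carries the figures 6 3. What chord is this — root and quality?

C# minor

The figures 6 3 indicate a triad in first inversion.
In first inversion the root lies a sixth above the bass: a sixth above E in F# minor is C#.
The chord tones are E, G#, C#, giving C# minor.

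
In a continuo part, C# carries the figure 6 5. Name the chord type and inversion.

seventh chord, first inversion

6 5 is shorthand for 6/5/3.
Intervals of 6/5/3 above the bass form a seventh chord; the bass is the third, so this is first inversion.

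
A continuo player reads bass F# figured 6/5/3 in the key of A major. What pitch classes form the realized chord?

F#, A, C#, D

A third above F# in this key is A.
A fifth above F# in this key is C#.
A sixth above F# in this key is D.
Together with the bass F#, this spells D major seventh in first inversion.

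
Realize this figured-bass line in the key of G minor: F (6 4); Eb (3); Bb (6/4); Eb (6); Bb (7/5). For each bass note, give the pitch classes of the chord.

F (6/4): F, Bb, D.
Eb (5/3): Eb, G, Bb.
Bb (6/4): Bb, Eb, G.
Eb (6/3): Eb, G, C.
Bb (7/5/3): Bb, D, F, A.

F, Bb, D | Eb, G, Bb | Bb, Eb, G | Eb, G, C | Bb, D, F, A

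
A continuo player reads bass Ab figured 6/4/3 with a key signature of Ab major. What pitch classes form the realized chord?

Ab, C, Db, F

A third above Ab in this key is C.
A fourth above Ab in this key is Db.
A sixth above Ab in this key is F.
Together with the bass Ab, this spells Db major seventh in second inversion.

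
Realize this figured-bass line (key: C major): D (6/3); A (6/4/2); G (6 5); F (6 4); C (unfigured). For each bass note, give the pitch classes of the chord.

D, F, B | A, B, D, F | G, B, D, E | F, B, D | C, E, G

D (6/3): D, F, B.
A (6/4/2): A, B, D, F.
G (6/5/3): G, B, D, E.
F (6/4): F, B, D.
C (5/3): C, E, G.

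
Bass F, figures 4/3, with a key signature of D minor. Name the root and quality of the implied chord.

The figures 4/3 indicate a seventh chord in second inversion.
In second inversion the root lies a fourth above the bass: a fourth above F in D minor is Bb.
The chord tones are F, A, Bb, D, giving Bb major seventh.

Bb major seventh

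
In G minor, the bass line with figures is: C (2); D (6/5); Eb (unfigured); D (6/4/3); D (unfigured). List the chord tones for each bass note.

C (6/4/2): C, D, F, A.
D (6/5/3): D, F, A, Bb.
Eb (5/3): Eb, G, Bb.
D (6/4/3): D, F, G, Bb.
D (5/3): D, F, A.

C, D, F, A | D, F, A, Bb | Eb, G, Bb | D, F, G, Bb | D, F, A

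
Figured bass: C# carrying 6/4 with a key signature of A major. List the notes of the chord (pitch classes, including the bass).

C#, F#, A

A fourth above C# in this key is F#.
A sixth above C# in this key is A.
Together with the bass C#, this spells F# minor in second inversion.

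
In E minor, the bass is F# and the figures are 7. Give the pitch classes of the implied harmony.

The written figures 7 are shorthand for 7/5/3: the 5/3 are implied.
A third above F# in this key is A.
A fifth above F# in this key is C.
A seventh above F# in this key is E.
Together with the bass F#, this spells F# half-diminished seventh in root position.

F#, A, C, E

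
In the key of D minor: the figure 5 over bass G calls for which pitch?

D

Counting 4 letter steps above G lands on D; in D minor, that letter is D.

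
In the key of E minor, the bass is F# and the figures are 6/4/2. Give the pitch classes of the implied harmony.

F#, G, B, D

A second above F# in this key is G.
A fourth above F# in this key is B.
A sixth above F# in this key is D.
Together with the bass F#, this spells G major seventh in third inversion.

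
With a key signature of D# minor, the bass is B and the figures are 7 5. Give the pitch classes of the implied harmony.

The written figures 7 5 are shorthand for 7/5/3: the 3 is implied.
A third above B in this key is D#.
A fifth above B in this key is F#.
A seventh above B in this key is A#.
Together with the bass B, this spells B major seventh in root position.

B, D#, F#, A#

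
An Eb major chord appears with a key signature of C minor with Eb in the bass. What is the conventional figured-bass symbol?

Eb is the root of Eb major, so the chord is in root position.
A triad in root position is figured 5/3, conventionally abbreviated (no figures — root-position triad).

no figures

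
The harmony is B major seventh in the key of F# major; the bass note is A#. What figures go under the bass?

4/2

A# is the seventh of B major seventh, so the chord is in third inversion.
A seventh chord in third inversion is figured 6/4/2, conventionally abbreviated 4/2.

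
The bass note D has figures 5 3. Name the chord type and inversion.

Intervals of 5/3 above the bass form a triad; the bass is the root, so this is root position.

triad, root position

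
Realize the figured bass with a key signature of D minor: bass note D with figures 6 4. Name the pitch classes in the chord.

D, G, Bb

A fourth above D in this key is G.
A sixth above D in this key is Bb.
Together with the bass D, this spells G minor in second inversion.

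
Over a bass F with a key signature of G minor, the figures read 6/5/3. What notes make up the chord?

F, A, C, D

A third above F in this key is A.
A fifth above F in this key is C.
A sixth above F in this key is D.
Together with the bass F, this spells D minor seventh in first inversion.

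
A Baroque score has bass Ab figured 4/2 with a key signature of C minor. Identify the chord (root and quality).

Bb dominant seventh

The figures 4/2 indicate a seventh chord in third inversion.
In third inversion the root lies a second above the bass: a second above Ab in C minor is Bb.
The chord tones are Ab, Bb, D, F, giving Bb dominant seventh.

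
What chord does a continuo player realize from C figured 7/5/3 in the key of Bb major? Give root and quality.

The figures 7/5/3 indicate a seventh chord in root position.
In root position the bass is the root, so the root is C.
The chord tones are C, Eb, G, Bb, giving C minor seventh.

C minor seventh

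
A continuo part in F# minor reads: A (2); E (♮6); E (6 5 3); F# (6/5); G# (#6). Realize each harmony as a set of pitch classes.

A, B, D, F# | E, G#, C | E, G#, B, C# | F#, A, C#, D | G#, B, E#

A (6/4/2): A, B, D, F#.
E (♮6/3): E, G#, C.
E (6/5/3): E, G#, B, C#.
F# (6/5/3): F#, A, C#, D.
G# (#6/3): G#, B, E#.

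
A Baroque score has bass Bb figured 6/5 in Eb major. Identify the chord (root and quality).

The figures 6/5 indicate a seventh chord in first inversion.
In first inversion the root lies a sixth above the bass: a sixth above Bb in Eb major is G.
The chord tones are Bb, D, F, G, giving G minor seventh.

G minor seventh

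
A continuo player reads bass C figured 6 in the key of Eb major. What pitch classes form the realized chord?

The written figures 6 are shorthand for 6/3: the 3 is implied.
A third above C in this key is Eb.
A sixth above C in this key is Ab.
Together with the bass C, this spells Ab major in first inversion.

C, Eb, Ab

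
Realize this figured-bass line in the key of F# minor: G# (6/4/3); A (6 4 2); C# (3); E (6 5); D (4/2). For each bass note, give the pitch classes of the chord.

G# (6/4/3): G#, B, C#, E.
A (6/4/2): A, B, D, F#.
C# (5/3): C#, E, G#.
E (6/5/3): E, G#, B, C#.
D (6/4/2): D, E, G#, B.

G#, B, C#, E | A, B, D, F# | C#, E, G# | E, G#, B, C# | D, E, G#, B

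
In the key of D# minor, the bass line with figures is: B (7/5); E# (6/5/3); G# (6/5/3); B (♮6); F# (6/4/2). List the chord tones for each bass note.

B (7/5/3): B, D#, F#, A#.
E# (6/5/3): E#, G#, B, C#.
G# (6/5/3): G#, B, D#, E#.
B (♮6/3): B, D#, G.
F# (6/4/2): F#, G#, B, D#.

B, D#, F#, A# | E#, G#, B, C# | G#, B, D#, E# | B, D#, G | F#, G#, B, D#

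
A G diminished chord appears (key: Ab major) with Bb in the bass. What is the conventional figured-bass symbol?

6

Bb is the third of G diminished, so the chord is in first inversion.
A triad in first inversion is figured 6/3, conventionally abbreviated 6.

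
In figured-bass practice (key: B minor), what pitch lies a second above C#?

D

Counting 1 letter step above C# lands on D; in B minor, that letter is D.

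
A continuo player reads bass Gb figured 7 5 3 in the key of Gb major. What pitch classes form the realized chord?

Gb, Bb, Db, F

A third above Gb in this key is Bb.
A fifth above Gb in this key is Db.
A seventh above Gb in this key is F.
Together with the bass Gb, this spells Gb major seventh in root position.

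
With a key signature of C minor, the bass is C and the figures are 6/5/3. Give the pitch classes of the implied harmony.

C, Eb, G, Ab

A third above C in this key is Eb.
A fifth above C in this key is G.
A sixth above C in this key is Ab.
Together with the bass C, this spells Ab major seventh in first inversion.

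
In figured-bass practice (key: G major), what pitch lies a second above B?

C

Counting 1 letter step above B lands on C; in G major, that letter is C.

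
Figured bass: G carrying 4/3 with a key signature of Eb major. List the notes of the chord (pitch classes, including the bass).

G, Bb, C, Eb

The written figures 4/3 are shorthand for 6/4/3: the 6 is implied.
A third above G in this key is Bb.
A fourth above G in this key is C.
A sixth above G in this key is Eb.
Together with the bass G, this spells C minor seventh in second inversion.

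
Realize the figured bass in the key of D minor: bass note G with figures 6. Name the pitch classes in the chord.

The written figures 6 are shorthand for 6/3: the 3 is implied.
A third above G in this key is Bb.
A sixth above G in this key is E.
Together with the bass G, this spells E diminished in first inversion.

G, Bb, E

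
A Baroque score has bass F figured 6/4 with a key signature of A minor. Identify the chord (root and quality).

The figures 6/4 indicate a triad in second inversion.
In second inversion the root lies a fourth above the bass: a fourth above F in A minor is B.
The chord tones are F, B, D, giving B diminished.

B diminished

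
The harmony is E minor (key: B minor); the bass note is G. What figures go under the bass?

6

G is the third of E minor, so the chord is in first inversion.
A triad in first inversion is figured 6/3, conventionally abbreviated 6.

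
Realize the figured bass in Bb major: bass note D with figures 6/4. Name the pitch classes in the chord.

D, G, Bb

A fourth above D in this key is G.
A sixth above D in this key is Bb.
Together with the bass D, this spells G minor in second inversion.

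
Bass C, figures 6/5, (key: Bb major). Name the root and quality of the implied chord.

The figures 6/5 indicate a seventh chord in first inversion.
In first inversion the root lies a sixth above the bass: a sixth above C in Bb major is A.
The chord tones are C, Eb, G, A, giving A half-diminished seventh.

A half-diminished seventh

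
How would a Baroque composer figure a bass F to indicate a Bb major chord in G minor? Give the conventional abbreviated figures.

F is the fifth of Bb major, so the chord is in second inversion.
A triad in second inversion is figured 6/4, conventionally abbreviated 6/4.

6/4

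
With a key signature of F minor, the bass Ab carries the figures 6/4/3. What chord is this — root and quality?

The figures 6/4/3 indicate a seventh chord in second inversion.
In second inversion the root lies a fourth above the bass: a fourth above Ab in F minor is Db.
The chord tones are Ab, C, Db, F, giving Db major seventh.

Db major seventh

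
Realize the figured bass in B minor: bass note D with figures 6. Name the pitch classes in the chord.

The written figures 6 are shorthand for 6/3: the 3 is implied.
A third above D in this key is F#.
A sixth above D in this key is B.
Together with the bass D, this spells B minor in first inversion.

D, F#, B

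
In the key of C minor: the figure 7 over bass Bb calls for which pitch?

Counting 6 letter steps above Bb lands on A; in C minor, that letter is Ab.

Ab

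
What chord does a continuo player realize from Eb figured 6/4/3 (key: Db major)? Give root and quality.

The figures 6/4/3 indicate a seventh chord in second inversion.
In second inversion the root lies a fourth above the bass: a fourth above Eb in Db major is Ab.
The chord tones are Eb, Gb, Ab, C, giving Ab dominant seventh.

Ab dominant seventh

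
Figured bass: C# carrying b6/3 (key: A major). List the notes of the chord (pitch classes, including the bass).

A third above C# in this key is E.
A sixth above C# in this key is A, lowered to Ab by the flat.

C#, E, Ab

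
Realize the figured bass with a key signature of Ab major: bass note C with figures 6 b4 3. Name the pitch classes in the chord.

A third above C in this key is Eb.
A fourth above C in this key is F, lowered to Fb by the flat.
A sixth above C in this key is Ab.
Together with the bass C, this spells Fb augmented major seventh in second inversion.

C, Eb, Fb, Ab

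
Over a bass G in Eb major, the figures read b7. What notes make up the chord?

The written figures b7 are shorthand for 7/5/3: the 5/3 are implied.
A third above G in this key is Bb.
A fifth above G in this key is D.
A seventh above G in this key is F, lowered to Fb by the flat.

G, Bb, D, Fb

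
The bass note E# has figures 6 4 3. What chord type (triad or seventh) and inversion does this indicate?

seventh chord, second inversion

Intervals of 6/4/3 above the bass form a seventh chord; the bass is the fifth, so this is second inversion.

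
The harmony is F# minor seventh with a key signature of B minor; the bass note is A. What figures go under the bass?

A is the third of F# minor seventh, so the chord is in first inversion.
A seventh chord in first inversion is figured 6/5/3, conventionally abbreviated 6/5.

6/5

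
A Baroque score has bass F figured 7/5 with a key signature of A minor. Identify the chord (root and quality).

F major seventh

The figures 7/5 indicate a seventh chord in root position.
In root position the bass is the root, so the root is F.
The chord tones are F, A, C, E, giving F major seventh.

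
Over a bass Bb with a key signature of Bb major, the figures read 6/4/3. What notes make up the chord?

Bb, D, Eb, G

A third above Bb in this key is D.
A fourth above Bb in this key is Eb.
A sixth above Bb in this key is G.
Together with the bass Bb, this spells Eb major seventh in second inversion.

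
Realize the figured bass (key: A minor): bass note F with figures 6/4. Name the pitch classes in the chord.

A fourth above F in this key is B.
A sixth above F in this key is D.
Together with the bass F, this spells B diminished in second inversion.

F, B, D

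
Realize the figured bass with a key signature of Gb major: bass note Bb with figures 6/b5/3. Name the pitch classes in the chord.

Bb, Db, Fb, Gb

A third above Bb in this key is Db.
A fifth above Bb in this key is F, lowered to Fb by the flat.
A sixth above Bb in this key is Gb.
Together with the bass Bb, this spells Gb dominant seventh in first inversion.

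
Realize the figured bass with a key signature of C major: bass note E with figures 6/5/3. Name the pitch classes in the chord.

E, G, B, C

A third above E in this key is G.
A fifth above E in this key is B.
A sixth above E in this key is C.
Together with the bass E, this spells C major seventh in first inversion.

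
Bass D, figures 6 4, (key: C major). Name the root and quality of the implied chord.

The figures 6 4 indicate a triad in second inversion.
In second inversion the root lies a fourth above the bass: a fourth above D in C major is G.
The chord tones are D, G, B, giving G major.

G major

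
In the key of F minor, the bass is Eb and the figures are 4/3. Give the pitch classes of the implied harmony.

The written figures 4/3 are shorthand for 6/4/3: the 6 is implied.
A third above Eb in this key is G.
A fourth above Eb in this key is Ab.
A sixth above Eb in this key is C.
Together with the bass Eb, this spells Ab major seventh in second inversion.

Eb, G, Ab, C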